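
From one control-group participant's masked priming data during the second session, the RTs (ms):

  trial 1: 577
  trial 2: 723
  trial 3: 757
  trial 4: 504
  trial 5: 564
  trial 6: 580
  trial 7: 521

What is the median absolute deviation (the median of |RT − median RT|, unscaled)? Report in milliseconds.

56 ms

Sorted: 504, 521, 564, 577, 580, 723, 757 → median = 577
|x − 577|: 0, 146, 180, 73, 13, 3, 56
Sorted deviations: 0, 3, 13, 56, 73, 146, 180 → MAD = 56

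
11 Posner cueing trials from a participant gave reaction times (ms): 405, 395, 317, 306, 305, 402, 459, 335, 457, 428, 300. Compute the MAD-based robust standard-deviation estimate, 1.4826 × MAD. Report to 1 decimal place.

91.9 ms

Sorted: 300, 305, 306, 317, 335, 395, 402, 405, 428, 457, 459 → median = 395
|x − 395| sorted: 0, 7, 10, 33, 60, 62, 64, 78, 89, 90, 95 → MAD = 62
Robust SD ≈ 1.4826 × 62 = 91.921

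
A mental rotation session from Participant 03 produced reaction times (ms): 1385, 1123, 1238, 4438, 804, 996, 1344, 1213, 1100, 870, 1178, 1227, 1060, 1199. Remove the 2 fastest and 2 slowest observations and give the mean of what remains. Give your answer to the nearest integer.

1168 ms

Sorted: 804, 870, 996, 1060, 1100, 1123, 1178, 1199, 1213, 1227, 1238, 1344, 1385, 4438
Drop lowest 2 (804, 870) and highest 2 (1385, 4438)
Remaining (n=10): Σ = 11678, mean = 11678/10 = 1167.800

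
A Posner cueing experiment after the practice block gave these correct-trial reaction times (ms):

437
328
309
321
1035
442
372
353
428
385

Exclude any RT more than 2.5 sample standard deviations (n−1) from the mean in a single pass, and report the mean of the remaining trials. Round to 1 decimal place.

n = 10, ΣRT = 4410, M = 441.000
Σ(x−M)² = 413256.00; s = √(413256.00/9) = 214.283
Cutoffs: 441.000 ± 2.5·214.283 → [-94.7, 976.7]
Outside: 1035 → excluded.
Retained (n=9): Σ = 3375, mean = 3375/9 = 375.000

375.0 ms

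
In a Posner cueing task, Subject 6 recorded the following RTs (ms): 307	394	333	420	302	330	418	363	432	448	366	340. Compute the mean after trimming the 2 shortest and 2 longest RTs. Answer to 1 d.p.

370.5 ms

Sorted: 302, 307, 330, 333, 340, 363, 366, 394, 418, 420, 432, 448
Drop lowest 2 (302, 307) and highest 2 (432, 448)
Remaining (n=8): Σ = 2964, mean = 2964/8 = 370.500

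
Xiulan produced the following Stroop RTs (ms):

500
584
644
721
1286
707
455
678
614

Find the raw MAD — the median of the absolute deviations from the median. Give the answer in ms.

Sorted: 455, 500, 584, 614, 644, 678, 707, 721, 1286 → median = 644
|x − 644|: 144, 60, 0, 77, 642, 63, 189, 34, 30
Sorted deviations: 0, 30, 34, 60, 63, 77, 144, 189, 642 → MAD = 63

63 ms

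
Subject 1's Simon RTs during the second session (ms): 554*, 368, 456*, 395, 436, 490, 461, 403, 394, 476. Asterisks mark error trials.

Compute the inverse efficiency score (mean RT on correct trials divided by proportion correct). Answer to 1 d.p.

534.8 ms

Correct trials (n=8): 368, 395, 436, 490, 461, 403, 394, 476
Mean correct RT = 3423/8 = 427.8750 ms
Proportion correct = 8/10
IES = 427.8750 / (8/10) = 534.844 ms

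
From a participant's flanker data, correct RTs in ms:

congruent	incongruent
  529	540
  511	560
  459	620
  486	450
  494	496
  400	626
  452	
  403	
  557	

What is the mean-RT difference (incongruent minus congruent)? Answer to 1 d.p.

71.9 ms

M(congruent) = 4291/9 = 476.778
M(incongruent) = 3292/6 = 548.667
Difference = 548.667 − 476.778 = 71.889 ms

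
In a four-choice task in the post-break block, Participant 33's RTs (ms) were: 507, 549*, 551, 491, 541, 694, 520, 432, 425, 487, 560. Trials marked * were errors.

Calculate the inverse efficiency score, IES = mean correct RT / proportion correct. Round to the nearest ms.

573 ms

Correct trials (n=10): 507, 551, 491, 541, 694, 520, 432, 425, 487, 560
Mean correct RT = 5208/10 = 520.8000 ms
Proportion correct = 10/11
IES = 520.8000 / (10/11) = 572.880 ms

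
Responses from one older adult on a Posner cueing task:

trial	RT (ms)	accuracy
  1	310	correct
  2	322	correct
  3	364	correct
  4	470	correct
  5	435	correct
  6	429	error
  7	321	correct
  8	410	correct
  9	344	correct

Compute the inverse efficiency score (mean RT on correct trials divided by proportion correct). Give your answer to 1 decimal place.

Correct trials (n=8): 310, 322, 364, 470, 435, 321, 410, 344
Mean correct RT = 2976/8 = 372.0000 ms
Proportion correct = 8/9
IES = 372.0000 / (8/9) = 418.500 ms

418.5 ms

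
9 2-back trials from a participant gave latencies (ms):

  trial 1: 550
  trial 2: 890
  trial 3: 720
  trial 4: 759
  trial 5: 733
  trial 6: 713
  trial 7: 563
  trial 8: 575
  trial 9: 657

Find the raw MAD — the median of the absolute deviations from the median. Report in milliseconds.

56 ms

Sorted: 550, 563, 575, 657, 713, 720, 733, 759, 890 → median = 713
|x − 713|: 163, 177, 7, 46, 20, 0, 150, 138, 56
Sorted deviations: 0, 7, 20, 46, 56, 138, 150, 163, 177 → MAD = 56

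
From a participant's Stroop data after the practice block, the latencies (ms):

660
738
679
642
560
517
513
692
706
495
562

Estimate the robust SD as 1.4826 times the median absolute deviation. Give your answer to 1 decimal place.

Sorted: 495, 513, 517, 560, 562, 642, 660, 679, 692, 706, 738 → median = 642
|x − 642| sorted: 0, 18, 37, 50, 64, 80, 82, 96, 125, 129, 147 → MAD = 80
Robust SD ≈ 1.4826 × 80 = 118.608

118.6 ms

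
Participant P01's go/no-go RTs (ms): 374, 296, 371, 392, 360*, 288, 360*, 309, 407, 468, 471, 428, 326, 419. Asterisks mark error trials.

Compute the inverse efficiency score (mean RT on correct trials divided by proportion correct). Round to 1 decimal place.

Correct trials (n=12): 374, 296, 371, 392, 288, 309, 407, 468, 471, 428, 326, 419
Mean correct RT = 4549/12 = 379.0833 ms
Proportion correct = 12/14
IES = 379.0833 / (12/14) = 442.264 ms

442.3 ms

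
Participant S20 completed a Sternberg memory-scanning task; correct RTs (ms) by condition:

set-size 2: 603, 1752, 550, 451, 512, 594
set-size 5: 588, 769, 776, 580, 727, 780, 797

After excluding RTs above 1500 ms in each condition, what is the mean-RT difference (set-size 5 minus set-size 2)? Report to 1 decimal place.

set-size 2: exclude 1752
M(set-size 2) = 2710/5 = 542.000
M(set-size 5) = 5017/7 = 716.714
Difference = 716.714 − 542.000 = 174.714 ms

174.7 ms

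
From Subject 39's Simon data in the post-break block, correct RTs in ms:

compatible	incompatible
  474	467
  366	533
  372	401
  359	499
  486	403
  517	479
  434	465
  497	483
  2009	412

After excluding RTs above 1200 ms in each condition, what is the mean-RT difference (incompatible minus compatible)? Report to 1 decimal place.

compatible: exclude 2009
M(compatible) = 3505/8 = 438.125
M(incompatible) = 4142/9 = 460.222
Difference = 460.222 − 438.125 = 22.097 ms

22.1 ms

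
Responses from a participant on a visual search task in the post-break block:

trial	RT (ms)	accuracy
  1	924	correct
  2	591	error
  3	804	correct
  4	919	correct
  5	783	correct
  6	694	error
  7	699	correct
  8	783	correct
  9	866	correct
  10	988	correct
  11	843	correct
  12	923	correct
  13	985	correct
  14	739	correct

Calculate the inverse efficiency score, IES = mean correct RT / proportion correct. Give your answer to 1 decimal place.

997.1 ms

Correct trials (n=12): 924, 804, 919, 783, 699, 783, 866, 988, 843, 923, 985, 739
Mean correct RT = 10256/12 = 854.6667 ms
Proportion correct = 12/14
IES = 854.6667 / (12/14) = 997.111 ms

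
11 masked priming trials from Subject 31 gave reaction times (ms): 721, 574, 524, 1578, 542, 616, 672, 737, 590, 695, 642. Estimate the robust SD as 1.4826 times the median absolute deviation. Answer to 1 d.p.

100.8 ms

Sorted: 524, 542, 574, 590, 616, 642, 672, 695, 721, 737, 1578 → median = 642
|x − 642| sorted: 0, 26, 30, 52, 53, 68, 79, 95, 100, 118, 936 → MAD = 68
Robust SD ≈ 1.4826 × 68 = 100.817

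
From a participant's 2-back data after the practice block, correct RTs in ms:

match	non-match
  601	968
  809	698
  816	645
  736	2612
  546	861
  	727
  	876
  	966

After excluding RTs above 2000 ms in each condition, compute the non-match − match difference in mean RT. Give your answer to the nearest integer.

non-match: exclude 2612
M(match) = 3508/5 = 701.600
M(non-match) = 5741/7 = 820.143
Difference = 820.143 − 701.600 = 118.543 ms

119 ms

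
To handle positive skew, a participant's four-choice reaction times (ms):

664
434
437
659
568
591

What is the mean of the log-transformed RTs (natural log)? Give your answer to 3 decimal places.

6.311

ln(RT): 6.4983, 6.0730, 6.0799, 6.4907, 6.3421, 6.3818
Σ ln(RT) = 37.8659
Mean = 37.8659/6 = 6.31099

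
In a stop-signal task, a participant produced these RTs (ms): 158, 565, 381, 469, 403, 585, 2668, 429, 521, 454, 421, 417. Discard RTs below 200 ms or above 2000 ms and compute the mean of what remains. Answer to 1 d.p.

464.5 ms

Excluded: 158, 2668
Retained (n=10): Σ = 4645
Mean = 4645/10 = 464.5000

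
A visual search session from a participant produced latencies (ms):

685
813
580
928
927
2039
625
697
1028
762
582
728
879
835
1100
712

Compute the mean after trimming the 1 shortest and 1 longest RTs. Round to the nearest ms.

807 ms

Sorted: 580, 582, 625, 685, 697, 712, 728, 762, 813, 835, 879, 927, 928, 1028, 1100, 2039
Drop lowest 1 (580) and highest 1 (2039)
Remaining (n=14): Σ = 11301, mean = 11301/14 = 807.214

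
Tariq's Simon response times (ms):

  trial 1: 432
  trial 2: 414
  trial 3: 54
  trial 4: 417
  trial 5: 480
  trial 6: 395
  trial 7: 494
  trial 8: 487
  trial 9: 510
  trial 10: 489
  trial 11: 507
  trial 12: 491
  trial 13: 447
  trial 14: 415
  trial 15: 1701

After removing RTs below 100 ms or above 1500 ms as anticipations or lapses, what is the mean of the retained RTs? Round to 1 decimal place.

459.8 ms

Excluded: 54, 1701
Retained (n=13): Σ = 5978
Mean = 5978/13 = 459.8462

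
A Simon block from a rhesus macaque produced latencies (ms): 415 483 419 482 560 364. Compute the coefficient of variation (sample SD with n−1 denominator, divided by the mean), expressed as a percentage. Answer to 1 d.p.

n = 6, Σ = 2723, M = 453.8333
Σ(x−M)² = 23706.833; s = √(23706.833/5) = 68.8576
CV = 68.8576 / 453.8333 = 0.15172 = 15.172%

15.2%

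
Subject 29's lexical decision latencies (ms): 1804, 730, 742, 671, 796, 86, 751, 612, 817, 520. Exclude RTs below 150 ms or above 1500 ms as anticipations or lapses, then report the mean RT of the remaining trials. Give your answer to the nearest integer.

705 ms

Excluded: 86, 1804
Retained (n=8): Σ = 5639
Mean = 5639/8 = 704.8750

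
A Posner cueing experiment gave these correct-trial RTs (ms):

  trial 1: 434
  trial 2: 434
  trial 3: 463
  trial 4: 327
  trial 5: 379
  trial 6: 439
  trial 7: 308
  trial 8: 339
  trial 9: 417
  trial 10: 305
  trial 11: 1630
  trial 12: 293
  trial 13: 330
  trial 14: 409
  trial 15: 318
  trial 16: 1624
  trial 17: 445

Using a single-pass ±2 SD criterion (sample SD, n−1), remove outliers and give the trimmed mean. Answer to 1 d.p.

n = 17, ΣRT = 8894, M = 523.176
Σ(x−M)² = 2813394.47; s = √(2813394.47/16) = 419.329
Cutoffs: 523.176 ± 2·419.329 → [-315.5, 1361.8]
Outside: 1624, 1630 → excluded.
Retained (n=15): Σ = 5640, mean = 5640/15 = 376.000

376.0 ms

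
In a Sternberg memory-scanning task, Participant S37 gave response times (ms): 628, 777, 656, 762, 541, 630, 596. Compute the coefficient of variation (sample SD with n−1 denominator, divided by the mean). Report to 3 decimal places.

n = 7, Σ = 4590, M = 655.7143
Σ(x−M)² = 44161.429; s = √(44161.429/6) = 85.7918
CV = 85.7918 / 655.7143 = 0.13084

0.131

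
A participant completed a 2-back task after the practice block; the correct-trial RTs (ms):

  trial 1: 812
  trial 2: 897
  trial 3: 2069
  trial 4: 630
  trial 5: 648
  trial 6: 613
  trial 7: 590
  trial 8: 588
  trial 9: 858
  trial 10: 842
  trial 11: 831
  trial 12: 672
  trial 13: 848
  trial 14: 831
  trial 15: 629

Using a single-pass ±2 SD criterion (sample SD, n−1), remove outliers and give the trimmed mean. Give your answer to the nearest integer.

n = 15, ΣRT = 12358, M = 823.867
Σ(x−M)² = 1842365.73; s = √(1842365.73/14) = 362.764
Cutoffs: 823.867 ± 2·362.764 → [98.3, 1549.4]
Outside: 2069 → excluded.
Retained (n=14): Σ = 10289, mean = 10289/14 = 734.929

735 ms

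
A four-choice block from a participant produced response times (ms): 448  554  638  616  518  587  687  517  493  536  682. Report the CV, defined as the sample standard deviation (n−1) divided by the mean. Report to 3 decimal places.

0.137

n = 11, Σ = 6276, M = 570.5455
Σ(x−M)² = 60996.727; s = √(60996.727/10) = 78.1004
CV = 78.1004 / 570.5455 = 0.13689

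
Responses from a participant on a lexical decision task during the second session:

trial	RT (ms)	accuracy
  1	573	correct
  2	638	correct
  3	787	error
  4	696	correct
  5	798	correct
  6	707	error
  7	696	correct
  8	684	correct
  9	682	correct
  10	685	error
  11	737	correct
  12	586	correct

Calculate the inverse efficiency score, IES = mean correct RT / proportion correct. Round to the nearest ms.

902 ms

Correct trials (n=9): 573, 638, 696, 798, 696, 684, 682, 737, 586
Mean correct RT = 6090/9 = 676.6667 ms
Proportion correct = 9/12
IES = 676.6667 / (9/12) = 902.222 ms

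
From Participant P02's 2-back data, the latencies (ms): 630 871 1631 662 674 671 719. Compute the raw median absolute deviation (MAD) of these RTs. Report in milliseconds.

44 ms

Sorted: 630, 662, 671, 674, 719, 871, 1631 → median = 674
|x − 674|: 44, 197, 957, 12, 0, 3, 45
Sorted deviations: 0, 3, 12, 44, 45, 197, 957 → MAD = 44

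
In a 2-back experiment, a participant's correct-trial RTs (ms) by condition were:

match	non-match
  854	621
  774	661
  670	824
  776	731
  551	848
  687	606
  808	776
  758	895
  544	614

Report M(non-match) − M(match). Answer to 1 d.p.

M(match) = 6422/9 = 713.556
M(non-match) = 6576/9 = 730.667
Difference = 730.667 − 713.556 = 17.111 ms

17.1 ms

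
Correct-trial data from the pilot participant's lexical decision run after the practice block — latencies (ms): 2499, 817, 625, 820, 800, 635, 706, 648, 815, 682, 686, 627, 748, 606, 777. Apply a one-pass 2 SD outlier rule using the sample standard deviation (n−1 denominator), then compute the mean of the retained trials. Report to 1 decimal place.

n = 15, ΣRT = 12491, M = 832.733
Σ(x−M)² = 3058950.93; s = √(3058950.93/14) = 467.436
Cutoffs: 832.733 ± 2·467.436 → [-102.1, 1767.6]
Outside: 2499 → excluded.
Retained (n=14): Σ = 9992, mean = 9992/14 = 713.714

713.7 ms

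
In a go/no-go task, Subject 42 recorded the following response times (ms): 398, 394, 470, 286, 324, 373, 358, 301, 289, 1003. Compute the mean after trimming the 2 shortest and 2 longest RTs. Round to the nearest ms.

Sorted: 286, 289, 301, 324, 358, 373, 394, 398, 470, 1003
Drop lowest 2 (286, 289) and highest 2 (470, 1003)
Remaining (n=6): Σ = 2148, mean = 2148/6 = 358.000

358 ms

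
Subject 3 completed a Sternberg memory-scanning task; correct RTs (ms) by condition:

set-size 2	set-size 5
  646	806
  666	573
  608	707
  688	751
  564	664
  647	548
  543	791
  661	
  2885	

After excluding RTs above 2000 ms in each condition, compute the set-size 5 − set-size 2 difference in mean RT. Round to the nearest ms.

64 ms

set-size 2: exclude 2885
M(set-size 2) = 5023/8 = 627.875
M(set-size 5) = 4840/7 = 691.429
Difference = 691.429 − 627.875 = 63.554 ms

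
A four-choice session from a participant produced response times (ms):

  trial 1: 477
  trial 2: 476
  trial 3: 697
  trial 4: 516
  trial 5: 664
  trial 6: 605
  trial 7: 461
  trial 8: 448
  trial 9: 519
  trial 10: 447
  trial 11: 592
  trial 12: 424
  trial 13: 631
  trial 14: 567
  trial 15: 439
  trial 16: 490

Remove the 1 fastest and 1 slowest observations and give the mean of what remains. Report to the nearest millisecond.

Sorted: 424, 439, 447, 448, 461, 476, 477, 490, 516, 519, 567, 592, 605, 631, 664, 697
Drop lowest 1 (424) and highest 1 (697)
Remaining (n=14): Σ = 7332, mean = 7332/14 = 523.714

524 ms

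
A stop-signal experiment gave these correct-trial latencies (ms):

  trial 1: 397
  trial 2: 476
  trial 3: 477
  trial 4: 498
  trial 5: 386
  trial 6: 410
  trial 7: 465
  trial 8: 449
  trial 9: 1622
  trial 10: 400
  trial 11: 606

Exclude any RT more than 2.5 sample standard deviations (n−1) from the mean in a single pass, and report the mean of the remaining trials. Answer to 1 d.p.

456.4 ms

n = 11, ΣRT = 6186, M = 562.364
Σ(x−M)² = 1273978.55; s = √(1273978.55/10) = 356.928
Cutoffs: 562.364 ± 2.5·356.928 → [-330.0, 1454.7]
Outside: 1622 → excluded.
Retained (n=10): Σ = 4564, mean = 4564/10 = 456.400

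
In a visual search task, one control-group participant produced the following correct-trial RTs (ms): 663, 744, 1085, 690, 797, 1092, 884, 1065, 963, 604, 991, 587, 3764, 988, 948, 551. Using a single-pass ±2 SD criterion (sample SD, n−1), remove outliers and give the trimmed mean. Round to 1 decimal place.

843.5 ms

n = 16, ΣRT = 16416, M = 1026.000
Σ(x−M)² = 8511948.00; s = √(8511948.00/15) = 753.302
Cutoffs: 1026.000 ± 2·753.302 → [-480.6, 2532.6]
Outside: 3764 → excluded.
Retained (n=15): Σ = 12652, mean = 12652/15 = 843.467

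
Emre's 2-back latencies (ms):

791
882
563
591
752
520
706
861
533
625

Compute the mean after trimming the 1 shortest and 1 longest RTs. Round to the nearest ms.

678 ms

Sorted: 520, 533, 563, 591, 625, 706, 752, 791, 861, 882
Drop lowest 1 (520) and highest 1 (882)
Remaining (n=8): Σ = 5422, mean = 5422/8 = 677.750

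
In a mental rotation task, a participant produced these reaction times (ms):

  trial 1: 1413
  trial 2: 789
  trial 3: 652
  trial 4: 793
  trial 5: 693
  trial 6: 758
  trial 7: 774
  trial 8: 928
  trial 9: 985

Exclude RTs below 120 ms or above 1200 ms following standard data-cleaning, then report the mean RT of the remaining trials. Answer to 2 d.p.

796.50 ms

Excluded: 1413
Retained (n=8): Σ = 6372
Mean = 6372/8 = 796.5000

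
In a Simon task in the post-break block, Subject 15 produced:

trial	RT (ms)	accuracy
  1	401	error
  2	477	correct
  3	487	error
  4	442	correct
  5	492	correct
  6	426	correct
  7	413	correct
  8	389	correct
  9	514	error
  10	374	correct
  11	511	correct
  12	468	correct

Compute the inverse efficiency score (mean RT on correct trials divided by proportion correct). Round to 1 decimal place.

Correct trials (n=9): 477, 442, 492, 426, 413, 389, 374, 511, 468
Mean correct RT = 3992/9 = 443.5556 ms
Proportion correct = 9/12
IES = 443.5556 / (9/12) = 591.407 ms

591.4 ms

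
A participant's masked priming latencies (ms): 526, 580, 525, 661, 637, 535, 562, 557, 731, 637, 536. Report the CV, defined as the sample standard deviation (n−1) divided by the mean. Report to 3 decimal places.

0.114

n = 11, Σ = 6487, M = 589.7273
Σ(x−M)² = 45574.182; s = √(45574.182/10) = 67.5087
CV = 67.5087 / 589.7273 = 0.11447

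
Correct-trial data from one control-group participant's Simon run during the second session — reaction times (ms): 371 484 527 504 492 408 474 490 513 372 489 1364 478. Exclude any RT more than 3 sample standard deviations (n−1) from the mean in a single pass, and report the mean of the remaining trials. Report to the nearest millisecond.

467 ms

n = 13, ΣRT = 6966, M = 535.846
Σ(x−M)² = 773895.69; s = √(773895.69/12) = 253.951
Cutoffs: 535.846 ± 3·253.951 → [-226.0, 1297.7]
Outside: 1364 → excluded.
Retained (n=12): Σ = 5602, mean = 5602/12 = 466.833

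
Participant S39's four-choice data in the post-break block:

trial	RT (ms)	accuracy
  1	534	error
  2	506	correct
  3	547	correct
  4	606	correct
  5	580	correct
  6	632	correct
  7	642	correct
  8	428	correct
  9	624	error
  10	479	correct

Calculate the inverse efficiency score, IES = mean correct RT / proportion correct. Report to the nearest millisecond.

691 ms

Correct trials (n=8): 506, 547, 606, 580, 632, 642, 428, 479
Mean correct RT = 4420/8 = 552.5000 ms
Proportion correct = 8/10
IES = 552.5000 / (8/10) = 690.625 ms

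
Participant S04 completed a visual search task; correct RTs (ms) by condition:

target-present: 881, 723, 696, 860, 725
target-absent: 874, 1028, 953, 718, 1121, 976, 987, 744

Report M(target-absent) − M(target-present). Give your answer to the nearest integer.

M(target-present) = 3885/5 = 777.000
M(target-absent) = 7401/8 = 925.125
Difference = 925.125 − 777.000 = 148.125 ms

148 ms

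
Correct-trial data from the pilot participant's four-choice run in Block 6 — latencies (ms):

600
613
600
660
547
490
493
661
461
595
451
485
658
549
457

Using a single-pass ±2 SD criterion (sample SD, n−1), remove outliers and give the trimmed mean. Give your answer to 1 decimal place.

n = 15, ΣRT = 8320, M = 554.667
Σ(x−M)² = 84207.33; s = √(84207.33/14) = 77.555
Cutoffs: 554.667 ± 2·77.555 → [399.6, 709.8]
No RTs fall outside the cutoffs; all 15 retained. Mean = 8320/15 = 554.667

554.7 ms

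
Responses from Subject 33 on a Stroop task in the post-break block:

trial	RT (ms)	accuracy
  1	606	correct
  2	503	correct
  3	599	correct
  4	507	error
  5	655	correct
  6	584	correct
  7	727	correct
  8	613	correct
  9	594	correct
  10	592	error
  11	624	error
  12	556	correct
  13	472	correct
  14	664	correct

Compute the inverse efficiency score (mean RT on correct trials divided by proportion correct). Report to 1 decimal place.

760.5 ms

Correct trials (n=11): 606, 503, 599, 655, 584, 727, 613, 594, 556, 472, 664
Mean correct RT = 6573/11 = 597.5455 ms
Proportion correct = 11/14
IES = 597.5455 / (11/14) = 760.512 ms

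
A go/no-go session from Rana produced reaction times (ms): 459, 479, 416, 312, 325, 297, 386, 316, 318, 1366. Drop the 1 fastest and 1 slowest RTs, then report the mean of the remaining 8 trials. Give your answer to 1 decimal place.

376.4 ms

Sorted: 297, 312, 316, 318, 325, 386, 416, 459, 479, 1366
Drop lowest 1 (297) and highest 1 (1366)
Remaining (n=8): Σ = 3011, mean = 3011/8 = 376.375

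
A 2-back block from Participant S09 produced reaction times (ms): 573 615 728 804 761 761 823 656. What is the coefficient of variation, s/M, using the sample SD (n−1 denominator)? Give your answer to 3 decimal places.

n = 8, Σ = 5721, M = 715.1250
Σ(x−M)² = 57630.875; s = √(57630.875/7) = 90.7358
CV = 90.7358 / 715.1250 = 0.12688

0.127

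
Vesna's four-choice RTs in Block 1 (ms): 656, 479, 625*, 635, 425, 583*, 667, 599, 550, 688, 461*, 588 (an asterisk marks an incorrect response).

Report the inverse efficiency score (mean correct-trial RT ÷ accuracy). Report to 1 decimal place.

783.3 ms

Correct trials (n=9): 656, 479, 635, 425, 667, 599, 550, 688, 588
Mean correct RT = 5287/9 = 587.4444 ms
Proportion correct = 9/12
IES = 587.4444 / (9/12) = 783.259 ms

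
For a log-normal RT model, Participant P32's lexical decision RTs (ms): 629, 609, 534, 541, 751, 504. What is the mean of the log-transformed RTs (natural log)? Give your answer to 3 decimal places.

6.379

ln(RT): 6.4441, 6.4118, 6.2804, 6.2934, 6.6214, 6.2226
Σ ln(RT) = 38.2737
Mean = 38.2737/6 = 6.37896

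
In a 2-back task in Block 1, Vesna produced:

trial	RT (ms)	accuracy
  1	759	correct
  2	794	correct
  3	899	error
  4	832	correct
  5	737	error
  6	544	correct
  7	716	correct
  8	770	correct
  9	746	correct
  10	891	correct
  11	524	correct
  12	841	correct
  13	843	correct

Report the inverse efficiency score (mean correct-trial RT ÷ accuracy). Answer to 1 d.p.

Correct trials (n=11): 759, 794, 832, 544, 716, 770, 746, 891, 524, 841, 843
Mean correct RT = 8260/11 = 750.9091 ms
Proportion correct = 11/13
IES = 750.9091 / (11/13) = 887.438 ms

887.4 ms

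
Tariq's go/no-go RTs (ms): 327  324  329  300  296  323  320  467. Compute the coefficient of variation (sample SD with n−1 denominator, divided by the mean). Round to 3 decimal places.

n = 8, Σ = 2686, M = 335.7500
Σ(x−M)² = 20755.500; s = √(20755.500/7) = 54.4525
CV = 54.4525 / 335.7500 = 0.16218

0.162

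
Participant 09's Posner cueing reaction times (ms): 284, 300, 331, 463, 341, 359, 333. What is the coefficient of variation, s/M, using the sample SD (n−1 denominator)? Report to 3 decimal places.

0.169

n = 7, Σ = 2411, M = 344.4286
Σ(x−M)² = 20219.714; s = √(20219.714/6) = 58.0513
CV = 58.0513 / 344.4286 = 0.16854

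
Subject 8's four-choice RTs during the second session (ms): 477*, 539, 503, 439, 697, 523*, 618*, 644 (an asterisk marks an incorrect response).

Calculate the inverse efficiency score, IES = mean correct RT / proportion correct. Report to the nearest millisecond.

Correct trials (n=5): 539, 503, 439, 697, 644
Mean correct RT = 2822/5 = 564.4000 ms
Proportion correct = 5/8
IES = 564.4000 / (5/8) = 903.040 ms

903 ms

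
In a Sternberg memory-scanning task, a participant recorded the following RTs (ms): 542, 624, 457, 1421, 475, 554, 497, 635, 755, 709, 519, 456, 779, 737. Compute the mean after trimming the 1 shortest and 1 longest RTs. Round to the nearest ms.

607 ms

Sorted: 456, 457, 475, 497, 519, 542, 554, 624, 635, 709, 737, 755, 779, 1421
Drop lowest 1 (456) and highest 1 (1421)
Remaining (n=12): Σ = 7283, mean = 7283/12 = 606.917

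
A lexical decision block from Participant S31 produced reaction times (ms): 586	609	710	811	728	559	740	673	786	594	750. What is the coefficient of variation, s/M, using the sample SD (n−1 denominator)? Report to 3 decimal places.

n = 11, Σ = 7546, M = 686.0000
Σ(x−M)² = 75668.000; s = √(75668.000/10) = 86.9874
CV = 86.9874 / 686.0000 = 0.12680

0.127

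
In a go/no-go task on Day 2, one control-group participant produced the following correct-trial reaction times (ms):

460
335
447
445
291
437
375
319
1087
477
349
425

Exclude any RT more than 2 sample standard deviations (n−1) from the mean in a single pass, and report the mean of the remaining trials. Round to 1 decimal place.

396.4 ms

n = 12, ΣRT = 5447, M = 453.917
Σ(x−M)² = 478734.92; s = √(478734.92/11) = 208.618
Cutoffs: 453.917 ± 2·208.618 → [36.7, 871.2]
Outside: 1087 → excluded.
Retained (n=11): Σ = 4360, mean = 4360/11 = 396.364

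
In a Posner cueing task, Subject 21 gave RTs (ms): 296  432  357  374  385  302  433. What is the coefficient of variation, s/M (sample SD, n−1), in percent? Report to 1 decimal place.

n = 7, Σ = 2579, M = 368.4286
Σ(x−M)² = 18305.714; s = √(18305.714/6) = 55.2354
CV = 55.2354 / 368.4286 = 0.14992 = 14.992%

15.0%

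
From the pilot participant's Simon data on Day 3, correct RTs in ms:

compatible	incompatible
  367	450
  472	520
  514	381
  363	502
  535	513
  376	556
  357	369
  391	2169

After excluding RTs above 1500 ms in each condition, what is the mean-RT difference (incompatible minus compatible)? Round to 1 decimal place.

48.3 ms

incompatible: exclude 2169
M(compatible) = 3375/8 = 421.875
M(incompatible) = 3291/7 = 470.143
Difference = 470.143 − 421.875 = 48.268 ms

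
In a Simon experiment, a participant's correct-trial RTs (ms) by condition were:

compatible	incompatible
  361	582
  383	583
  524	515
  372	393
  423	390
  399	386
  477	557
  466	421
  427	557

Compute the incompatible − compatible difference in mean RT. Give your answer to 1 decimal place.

61.3 ms

M(compatible) = 3832/9 = 425.778
M(incompatible) = 4384/9 = 487.111
Difference = 487.111 − 425.778 = 61.333 ms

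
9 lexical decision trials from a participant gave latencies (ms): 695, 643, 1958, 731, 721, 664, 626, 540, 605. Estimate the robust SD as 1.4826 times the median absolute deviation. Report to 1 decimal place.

Sorted: 540, 605, 626, 643, 664, 695, 721, 731, 1958 → median = 664
|x − 664| sorted: 0, 21, 31, 38, 57, 59, 67, 124, 1294 → MAD = 57
Robust SD ≈ 1.4826 × 57 = 84.508

84.5 ms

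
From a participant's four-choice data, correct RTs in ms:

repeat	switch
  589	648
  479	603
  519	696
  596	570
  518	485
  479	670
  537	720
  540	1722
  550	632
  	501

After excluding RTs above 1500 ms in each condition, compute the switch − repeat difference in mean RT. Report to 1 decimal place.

switch: exclude 1722
M(repeat) = 4807/9 = 534.111
M(switch) = 5525/9 = 613.889
Difference = 613.889 − 534.111 = 79.778 ms

79.8 ms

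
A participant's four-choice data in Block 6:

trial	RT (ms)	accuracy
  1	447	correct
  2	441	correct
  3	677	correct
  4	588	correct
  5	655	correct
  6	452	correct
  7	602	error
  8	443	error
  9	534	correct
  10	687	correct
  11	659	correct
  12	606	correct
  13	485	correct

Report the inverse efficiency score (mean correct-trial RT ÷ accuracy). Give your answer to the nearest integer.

Correct trials (n=11): 447, 441, 677, 588, 655, 452, 534, 687, 659, 606, 485
Mean correct RT = 6231/11 = 566.4545 ms
Proportion correct = 11/13
IES = 566.4545 / (11/13) = 669.446 ms

669 ms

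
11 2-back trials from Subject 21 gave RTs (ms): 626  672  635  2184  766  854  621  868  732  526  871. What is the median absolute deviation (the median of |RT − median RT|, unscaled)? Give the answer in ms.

111 ms

Sorted: 526, 621, 626, 635, 672, 732, 766, 854, 868, 871, 2184 → median = 732
|x − 732|: 106, 60, 97, 1452, 34, 122, 111, 136, 0, 206, 139
Sorted deviations: 0, 34, 60, 97, 106, 111, 122, 136, 139, 206, 1452 → MAD = 111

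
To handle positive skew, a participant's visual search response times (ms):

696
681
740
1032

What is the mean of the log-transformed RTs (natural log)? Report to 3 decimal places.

6.654

ln(RT): 6.5453, 6.5236, 6.6067, 6.9393
Σ ln(RT) = 26.6148
Mean = 26.6148/4 = 6.65370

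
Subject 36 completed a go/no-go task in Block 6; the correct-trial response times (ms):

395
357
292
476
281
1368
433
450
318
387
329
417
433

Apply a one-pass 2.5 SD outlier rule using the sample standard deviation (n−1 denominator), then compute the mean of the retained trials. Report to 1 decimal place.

380.7 ms

n = 13, ΣRT = 5936, M = 456.615
Σ(x−M)² = 945731.08; s = √(945731.08/12) = 280.733
Cutoffs: 456.615 ± 2.5·280.733 → [-245.2, 1158.4]
Outside: 1368 → excluded.
Retained (n=12): Σ = 4568, mean = 4568/12 = 380.667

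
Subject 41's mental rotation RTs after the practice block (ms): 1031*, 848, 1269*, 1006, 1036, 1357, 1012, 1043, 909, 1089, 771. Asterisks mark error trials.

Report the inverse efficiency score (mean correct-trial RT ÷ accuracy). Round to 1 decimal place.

Correct trials (n=9): 848, 1006, 1036, 1357, 1012, 1043, 909, 1089, 771
Mean correct RT = 9071/9 = 1007.8889 ms
Proportion correct = 9/11
IES = 1007.8889 / (9/11) = 1231.864 ms

1231.9 ms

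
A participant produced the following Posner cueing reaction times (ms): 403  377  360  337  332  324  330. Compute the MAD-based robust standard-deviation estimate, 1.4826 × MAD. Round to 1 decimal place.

Sorted: 324, 330, 332, 337, 360, 377, 403 → median = 337
|x − 337| sorted: 0, 5, 7, 13, 23, 40, 66 → MAD = 13
Robust SD ≈ 1.4826 × 13 = 19.274

19.3 ms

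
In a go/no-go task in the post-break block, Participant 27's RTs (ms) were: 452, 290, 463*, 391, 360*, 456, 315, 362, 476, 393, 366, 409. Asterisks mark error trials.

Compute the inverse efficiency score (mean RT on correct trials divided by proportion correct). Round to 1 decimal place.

Correct trials (n=10): 452, 290, 391, 456, 315, 362, 476, 393, 366, 409
Mean correct RT = 3910/10 = 391.0000 ms
Proportion correct = 10/12
IES = 391.0000 / (10/12) = 469.200 ms

469.2 ms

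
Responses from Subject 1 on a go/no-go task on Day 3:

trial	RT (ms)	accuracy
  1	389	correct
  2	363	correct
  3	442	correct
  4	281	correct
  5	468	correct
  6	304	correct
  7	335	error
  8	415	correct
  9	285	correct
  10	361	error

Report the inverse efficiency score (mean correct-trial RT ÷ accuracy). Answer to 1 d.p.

Correct trials (n=8): 389, 363, 442, 281, 468, 304, 415, 285
Mean correct RT = 2947/8 = 368.3750 ms
Proportion correct = 8/10
IES = 368.3750 / (8/10) = 460.469 ms

460.5 ms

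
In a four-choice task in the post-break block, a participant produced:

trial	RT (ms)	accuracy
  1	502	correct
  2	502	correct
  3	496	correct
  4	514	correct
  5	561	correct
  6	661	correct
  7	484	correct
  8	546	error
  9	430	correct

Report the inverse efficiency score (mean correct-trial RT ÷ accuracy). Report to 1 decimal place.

583.6 ms

Correct trials (n=8): 502, 502, 496, 514, 561, 661, 484, 430
Mean correct RT = 4150/8 = 518.7500 ms
Proportion correct = 8/9
IES = 518.7500 / (8/9) = 583.594 ms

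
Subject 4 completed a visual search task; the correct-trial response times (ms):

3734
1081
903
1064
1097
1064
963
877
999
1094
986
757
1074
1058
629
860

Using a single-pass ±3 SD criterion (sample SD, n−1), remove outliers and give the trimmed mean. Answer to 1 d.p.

967.1 ms

n = 16, ΣRT = 18240, M = 1140.000
Σ(x−M)² = 7445388.00; s = √(7445388.00/15) = 704.528
Cutoffs: 1140.000 ± 3·704.528 → [-973.6, 3253.6]
Outside: 3734 → excluded.
Retained (n=15): Σ = 14506, mean = 14506/15 = 967.067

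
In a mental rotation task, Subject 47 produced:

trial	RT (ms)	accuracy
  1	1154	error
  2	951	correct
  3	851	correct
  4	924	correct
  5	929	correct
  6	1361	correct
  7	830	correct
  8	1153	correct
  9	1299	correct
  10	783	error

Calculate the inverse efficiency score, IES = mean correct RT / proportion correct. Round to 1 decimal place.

1296.6 ms

Correct trials (n=8): 951, 851, 924, 929, 1361, 830, 1153, 1299
Mean correct RT = 8298/8 = 1037.2500 ms
Proportion correct = 8/10
IES = 1037.2500 / (8/10) = 1296.562 ms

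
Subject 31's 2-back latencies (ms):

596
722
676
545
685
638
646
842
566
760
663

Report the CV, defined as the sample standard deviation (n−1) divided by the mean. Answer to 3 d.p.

n = 11, Σ = 7339, M = 667.1818
Σ(x−M)² = 74127.636; s = √(74127.636/10) = 86.0974
CV = 86.0974 / 667.1818 = 0.12905

0.129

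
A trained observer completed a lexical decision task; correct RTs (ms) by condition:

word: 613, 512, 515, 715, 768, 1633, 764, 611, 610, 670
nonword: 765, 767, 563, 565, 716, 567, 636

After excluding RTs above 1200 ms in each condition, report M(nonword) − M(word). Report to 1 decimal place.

word: exclude 1633
M(word) = 5778/9 = 642.000
M(nonword) = 4579/7 = 654.143
Difference = 654.143 − 642.000 = 12.143 ms

12.1 ms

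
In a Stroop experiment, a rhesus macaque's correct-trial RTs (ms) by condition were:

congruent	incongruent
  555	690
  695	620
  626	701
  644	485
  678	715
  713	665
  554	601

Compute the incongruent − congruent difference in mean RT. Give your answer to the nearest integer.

2 ms

M(congruent) = 4465/7 = 637.857
M(incongruent) = 4477/7 = 639.571
Difference = 639.571 − 637.857 = 1.714 ms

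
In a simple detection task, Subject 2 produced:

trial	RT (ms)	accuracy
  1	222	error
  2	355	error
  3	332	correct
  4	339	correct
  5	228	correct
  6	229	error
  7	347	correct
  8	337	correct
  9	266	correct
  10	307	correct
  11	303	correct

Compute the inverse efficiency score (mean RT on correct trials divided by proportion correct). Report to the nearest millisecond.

Correct trials (n=8): 332, 339, 228, 347, 337, 266, 307, 303
Mean correct RT = 2459/8 = 307.3750 ms
Proportion correct = 8/11
IES = 307.3750 / (8/11) = 422.641 ms

423 ms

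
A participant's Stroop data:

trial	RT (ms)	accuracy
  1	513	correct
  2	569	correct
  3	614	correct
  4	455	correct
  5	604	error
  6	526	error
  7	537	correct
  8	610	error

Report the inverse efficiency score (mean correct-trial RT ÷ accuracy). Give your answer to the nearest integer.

Correct trials (n=5): 513, 569, 614, 455, 537
Mean correct RT = 2688/5 = 537.6000 ms
Proportion correct = 5/8
IES = 537.6000 / (5/8) = 860.160 ms

860 ms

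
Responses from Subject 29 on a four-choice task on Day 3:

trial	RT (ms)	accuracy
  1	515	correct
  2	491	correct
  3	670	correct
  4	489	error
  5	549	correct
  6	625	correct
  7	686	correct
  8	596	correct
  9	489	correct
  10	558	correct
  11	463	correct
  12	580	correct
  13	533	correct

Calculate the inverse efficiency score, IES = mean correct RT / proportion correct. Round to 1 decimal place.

Correct trials (n=12): 515, 491, 670, 549, 625, 686, 596, 489, 558, 463, 580, 533
Mean correct RT = 6755/12 = 562.9167 ms
Proportion correct = 12/13
IES = 562.9167 / (12/13) = 609.826 ms

609.8 ms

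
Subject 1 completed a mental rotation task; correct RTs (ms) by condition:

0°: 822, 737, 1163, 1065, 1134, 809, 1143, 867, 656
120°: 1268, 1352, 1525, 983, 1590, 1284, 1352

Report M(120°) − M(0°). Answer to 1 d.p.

M(0°) = 8396/9 = 932.889
M(120°) = 9354/7 = 1336.286
Difference = 1336.286 − 932.889 = 403.397 ms

403.4 ms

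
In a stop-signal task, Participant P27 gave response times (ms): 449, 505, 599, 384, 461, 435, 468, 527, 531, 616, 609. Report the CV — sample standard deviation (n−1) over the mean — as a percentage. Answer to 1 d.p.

15.1%

n = 11, Σ = 5584, M = 507.6364
Σ(x−M)² = 59038.545; s = √(59038.545/10) = 76.8365
CV = 76.8365 / 507.6364 = 0.15136 = 15.136%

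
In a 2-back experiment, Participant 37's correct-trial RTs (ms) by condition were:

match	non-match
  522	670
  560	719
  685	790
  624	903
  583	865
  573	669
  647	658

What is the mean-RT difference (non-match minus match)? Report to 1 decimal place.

154.3 ms

M(match) = 4194/7 = 599.143
M(non-match) = 5274/7 = 753.429
Difference = 753.429 − 599.143 = 154.286 ms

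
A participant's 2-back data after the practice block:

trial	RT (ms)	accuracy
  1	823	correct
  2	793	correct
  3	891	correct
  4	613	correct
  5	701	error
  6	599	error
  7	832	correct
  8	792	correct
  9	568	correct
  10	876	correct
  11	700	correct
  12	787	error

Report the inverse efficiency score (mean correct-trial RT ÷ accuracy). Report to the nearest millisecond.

1020 ms

Correct trials (n=9): 823, 793, 891, 613, 832, 792, 568, 876, 700
Mean correct RT = 6888/9 = 765.3333 ms
Proportion correct = 9/12
IES = 765.3333 / (9/12) = 1020.444 ms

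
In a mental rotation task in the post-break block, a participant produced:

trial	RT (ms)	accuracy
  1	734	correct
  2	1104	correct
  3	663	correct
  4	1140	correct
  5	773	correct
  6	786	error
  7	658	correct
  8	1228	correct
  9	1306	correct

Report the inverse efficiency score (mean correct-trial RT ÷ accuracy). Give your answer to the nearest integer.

Correct trials (n=8): 734, 1104, 663, 1140, 773, 658, 1228, 1306
Mean correct RT = 7606/8 = 950.7500 ms
Proportion correct = 8/9
IES = 950.7500 / (8/9) = 1069.594 ms

1070 ms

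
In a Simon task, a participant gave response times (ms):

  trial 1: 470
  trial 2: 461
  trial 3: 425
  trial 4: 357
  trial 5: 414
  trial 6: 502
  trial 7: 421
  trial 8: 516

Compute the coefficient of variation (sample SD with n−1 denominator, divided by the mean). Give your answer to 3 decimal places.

0.116

n = 8, Σ = 3566, M = 445.7500
Σ(x−M)² = 18847.500; s = √(18847.500/7) = 51.8893
CV = 51.8893 / 445.7500 = 0.11641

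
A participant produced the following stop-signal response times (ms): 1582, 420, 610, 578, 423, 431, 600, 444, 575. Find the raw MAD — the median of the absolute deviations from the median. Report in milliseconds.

131 ms

Sorted: 420, 423, 431, 444, 575, 578, 600, 610, 1582 → median = 575
|x − 575|: 1007, 155, 35, 3, 152, 144, 25, 131, 0
Sorted deviations: 0, 3, 25, 35, 131, 144, 152, 155, 1007 → MAD = 131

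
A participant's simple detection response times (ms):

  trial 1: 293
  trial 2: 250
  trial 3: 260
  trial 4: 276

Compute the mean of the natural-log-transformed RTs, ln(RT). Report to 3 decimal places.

5.596

ln(RT): 5.6802, 5.5215, 5.5607, 5.6204
Σ ln(RT) = 22.3827
Mean = 22.3827/4 = 5.59568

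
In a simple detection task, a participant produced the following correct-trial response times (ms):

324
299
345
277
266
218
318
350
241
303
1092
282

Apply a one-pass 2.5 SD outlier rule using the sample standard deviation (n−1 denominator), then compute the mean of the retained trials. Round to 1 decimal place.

293.0 ms

n = 12, ΣRT = 4315, M = 359.583
Σ(x−M)² = 602310.92; s = √(602310.92/11) = 233.999
Cutoffs: 359.583 ± 2.5·233.999 → [-225.4, 944.6]
Outside: 1092 → excluded.
Retained (n=11): Σ = 3223, mean = 3223/11 = 293.000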